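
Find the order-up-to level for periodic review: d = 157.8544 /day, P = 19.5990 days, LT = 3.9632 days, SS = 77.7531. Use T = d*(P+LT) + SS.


P + LT = 23.5622
d*(P+LT) = 157.8544 * 23.5622 = 3719.3969
T = 3719.3969 + 77.7531 = 3797.1500

3797.1500 units


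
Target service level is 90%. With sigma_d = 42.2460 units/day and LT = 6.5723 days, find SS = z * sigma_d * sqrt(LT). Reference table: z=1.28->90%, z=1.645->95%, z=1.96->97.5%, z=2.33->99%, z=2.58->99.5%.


From the table, SL = 90% corresponds to z = 1.28
sqrt(LT) = sqrt(6.5723) = 2.5636
SS = 1.28 * 42.2460 * 2.5636 = 138.6291

138.6291 units


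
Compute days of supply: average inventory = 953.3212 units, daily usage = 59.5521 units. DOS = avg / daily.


DOS = 953.3212 / 59.5521 = 16.0082

16.0082 days


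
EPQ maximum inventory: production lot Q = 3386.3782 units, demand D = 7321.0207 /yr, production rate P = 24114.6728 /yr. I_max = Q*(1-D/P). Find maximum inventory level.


D/P = 0.3036
1 - D/P = 0.6964
I_max = 3386.3782 * 0.6964 = 2358.3010

2358.3010 units


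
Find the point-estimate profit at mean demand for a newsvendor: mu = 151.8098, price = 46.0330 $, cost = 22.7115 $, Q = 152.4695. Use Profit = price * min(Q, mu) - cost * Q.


Sales at mu = min(152.4695, 151.8098) = 151.8098
Revenue = 46.0330 * 151.8098 = 6988.2605
Total cost = 22.7115 * 152.4695 = 3462.8110
Profit = 6988.2605 - 3462.8110 = 3525.4495

3525.4495 $


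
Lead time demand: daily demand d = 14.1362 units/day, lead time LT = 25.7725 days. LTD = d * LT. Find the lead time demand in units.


LTD = 14.1362 * 25.7725 = 364.3252

364.3252 units


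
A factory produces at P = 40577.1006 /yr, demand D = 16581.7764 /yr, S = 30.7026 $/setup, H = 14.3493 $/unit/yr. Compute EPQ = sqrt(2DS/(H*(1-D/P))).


1 - D/P = 1 - 0.4086 = 0.5914
H*(1-D/P) = 8.4855
2DS = 1018207.2962
EPQ = sqrt(119994.0962) = 346.4016

346.4016 units


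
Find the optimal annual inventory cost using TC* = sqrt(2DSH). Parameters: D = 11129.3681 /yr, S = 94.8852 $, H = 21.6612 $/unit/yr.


2*D*S*H = 45748988.0471
TC* = sqrt(45748988.0471) = 6763.7998

6763.7998 $/yr


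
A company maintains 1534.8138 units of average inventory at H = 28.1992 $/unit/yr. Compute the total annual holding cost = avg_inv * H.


Cost = 1534.8138 * 28.1992 = 43280.5213

43280.5213 $/yr


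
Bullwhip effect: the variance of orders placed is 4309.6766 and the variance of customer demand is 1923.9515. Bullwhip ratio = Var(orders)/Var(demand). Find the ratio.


BW = 4309.6766 / 1923.9515 = 2.2400

2.2400


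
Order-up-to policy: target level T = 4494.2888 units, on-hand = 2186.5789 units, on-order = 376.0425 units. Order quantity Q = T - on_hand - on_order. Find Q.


Inventory position = OH + OO = 2186.5789 + 376.0425 = 2562.6214
Q = 4494.2888 - 2562.6214 = 1931.6674

1931.6674 units


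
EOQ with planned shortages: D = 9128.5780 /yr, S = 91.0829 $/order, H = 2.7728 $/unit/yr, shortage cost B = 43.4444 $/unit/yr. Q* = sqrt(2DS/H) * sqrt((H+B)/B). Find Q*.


sqrt(2DS/H) = 774.4185
sqrt((H+B)/B) = 1.0314
Q* = 774.4185 * 1.0314 = 798.7496

798.7496 units


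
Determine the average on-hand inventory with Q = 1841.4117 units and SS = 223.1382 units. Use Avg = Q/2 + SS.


Q/2 = 920.7059
Avg = 920.7059 + 223.1382 = 1143.8441

1143.8441 units


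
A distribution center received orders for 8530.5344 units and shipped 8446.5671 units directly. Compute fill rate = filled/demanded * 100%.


FR = 8446.5671 / 8530.5344 * 100 = 99.0157

99.0157%


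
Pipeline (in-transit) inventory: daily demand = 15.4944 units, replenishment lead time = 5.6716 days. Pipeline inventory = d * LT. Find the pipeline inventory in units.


Pipeline = 15.4944 * 5.6716 = 87.8780

87.8780 units


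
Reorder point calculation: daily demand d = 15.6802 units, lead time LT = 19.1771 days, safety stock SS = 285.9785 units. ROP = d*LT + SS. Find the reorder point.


d*LT = 15.6802 * 19.1771 = 300.7008
ROP = 300.7008 + 285.9785 = 586.6793

586.6793 units


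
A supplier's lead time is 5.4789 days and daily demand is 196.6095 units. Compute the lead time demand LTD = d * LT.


LTD = 196.6095 * 5.4789 = 1077.2038

1077.2038 units


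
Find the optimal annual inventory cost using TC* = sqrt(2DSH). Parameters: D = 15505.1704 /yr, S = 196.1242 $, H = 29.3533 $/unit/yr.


2*D*S*H = 178523197.7494
TC* = sqrt(178523197.7494) = 13361.2573

13361.2573 $/yr


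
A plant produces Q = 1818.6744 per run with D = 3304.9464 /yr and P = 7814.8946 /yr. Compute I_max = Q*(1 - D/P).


D/P = 0.4229
1 - D/P = 0.5771
I_max = 1818.6744 * 0.5771 = 1049.5506

1049.5506 units


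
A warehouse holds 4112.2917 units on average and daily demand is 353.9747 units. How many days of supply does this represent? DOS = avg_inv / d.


DOS = 4112.2917 / 353.9747 = 11.6175

11.6175 days


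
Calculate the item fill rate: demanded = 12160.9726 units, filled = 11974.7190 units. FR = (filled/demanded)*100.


FR = 11974.7190 / 12160.9726 * 100 = 98.4684

98.4684%


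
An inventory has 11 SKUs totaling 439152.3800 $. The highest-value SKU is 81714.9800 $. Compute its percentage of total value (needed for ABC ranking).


Top item = 81714.9800
Total = 439152.3800
Percentage = 81714.9800 / 439152.3800 * 100 = 18.6074

18.6074%


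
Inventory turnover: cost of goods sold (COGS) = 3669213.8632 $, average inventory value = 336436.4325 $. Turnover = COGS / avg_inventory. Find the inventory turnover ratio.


Turnover = 3669213.8632 / 336436.4325 = 10.9061

10.9061


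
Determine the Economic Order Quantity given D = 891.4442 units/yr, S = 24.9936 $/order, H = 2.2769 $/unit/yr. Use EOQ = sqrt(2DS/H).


2*D*S = 2 * 891.4442 * 24.9936 = 44560.7995
2*D*S/H = 19570.8198
EOQ = sqrt(19570.8198) = 139.8957

139.8957 units


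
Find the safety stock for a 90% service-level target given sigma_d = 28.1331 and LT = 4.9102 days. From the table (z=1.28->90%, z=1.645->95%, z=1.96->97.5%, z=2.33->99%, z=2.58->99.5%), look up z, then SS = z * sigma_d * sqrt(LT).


From the table, SL = 90% corresponds to z = 1.28
sqrt(LT) = sqrt(4.9102) = 2.2159
SS = 1.28 * 28.1331 * 2.2159 = 79.7953

79.7953 units


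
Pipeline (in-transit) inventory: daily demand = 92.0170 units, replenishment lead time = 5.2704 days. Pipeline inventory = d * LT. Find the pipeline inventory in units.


Pipeline = 92.0170 * 5.2704 = 484.9664

484.9664 units


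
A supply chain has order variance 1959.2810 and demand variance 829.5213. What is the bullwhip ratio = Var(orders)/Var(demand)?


BW = 1959.2810 / 829.5213 = 2.3619

2.3619


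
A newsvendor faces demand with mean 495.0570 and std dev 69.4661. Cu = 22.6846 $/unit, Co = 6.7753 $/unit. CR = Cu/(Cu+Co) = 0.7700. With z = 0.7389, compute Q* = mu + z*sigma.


CR = Cu/(Cu+Co) = 22.6846/(22.6846+6.7753) = 0.7700
z = 0.7389
Q* = 495.0570 + 0.7389 * 69.4661 = 546.3855

546.3855 units


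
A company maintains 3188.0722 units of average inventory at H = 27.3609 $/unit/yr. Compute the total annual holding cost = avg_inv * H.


Cost = 3188.0722 * 27.3609 = 87228.5247

87228.5247 $/yr


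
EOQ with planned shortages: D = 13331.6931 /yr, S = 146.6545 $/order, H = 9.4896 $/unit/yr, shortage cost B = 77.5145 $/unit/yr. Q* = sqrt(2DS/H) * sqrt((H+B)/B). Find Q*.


sqrt(2DS/H) = 641.9207
sqrt((H+B)/B) = 1.0594
Q* = 641.9207 * 1.0594 = 680.0796

680.0796 units


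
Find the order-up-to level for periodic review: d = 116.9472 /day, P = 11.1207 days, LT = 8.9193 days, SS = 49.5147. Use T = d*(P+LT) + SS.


P + LT = 20.0400
d*(P+LT) = 116.9472 * 20.0400 = 2343.6219
T = 2343.6219 + 49.5147 = 2393.1366

2393.1366 units


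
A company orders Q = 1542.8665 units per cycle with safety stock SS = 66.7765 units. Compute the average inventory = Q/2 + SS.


Q/2 = 771.4333
Avg = 771.4333 + 66.7765 = 838.2097

838.2097 units


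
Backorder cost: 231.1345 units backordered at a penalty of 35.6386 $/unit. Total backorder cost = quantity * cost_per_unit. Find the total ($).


Total = 231.1345 * 35.6386 = 8237.3100

8237.3100 $


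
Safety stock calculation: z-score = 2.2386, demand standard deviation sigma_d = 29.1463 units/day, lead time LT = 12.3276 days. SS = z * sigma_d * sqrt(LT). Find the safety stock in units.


sqrt(LT) = sqrt(12.3276) = 3.5111
SS = 2.2386 * 29.1463 * 3.5111 = 229.0863

229.0863 units


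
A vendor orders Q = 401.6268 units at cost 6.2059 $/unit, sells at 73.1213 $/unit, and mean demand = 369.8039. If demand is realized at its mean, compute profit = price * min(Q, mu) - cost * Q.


Sales at mu = min(401.6268, 369.8039) = 369.8039
Revenue = 73.1213 * 369.8039 = 27040.5419
Total cost = 6.2059 * 401.6268 = 2492.4558
Profit = 27040.5419 - 2492.4558 = 24548.0862

24548.0862 $


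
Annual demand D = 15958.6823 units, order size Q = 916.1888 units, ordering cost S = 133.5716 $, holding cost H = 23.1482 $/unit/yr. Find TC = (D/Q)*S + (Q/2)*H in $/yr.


Ordering cost = D*S/Q = 2326.6239
Holding cost = Q*H/2 = 10604.0608
TC = 2326.6239 + 10604.0608 = 12930.6847

12930.6847 $/yr


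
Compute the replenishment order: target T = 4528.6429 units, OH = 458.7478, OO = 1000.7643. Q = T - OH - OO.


Inventory position = OH + OO = 458.7478 + 1000.7643 = 1459.5121
Q = 4528.6429 - 1459.5121 = 3069.1308

3069.1308 units


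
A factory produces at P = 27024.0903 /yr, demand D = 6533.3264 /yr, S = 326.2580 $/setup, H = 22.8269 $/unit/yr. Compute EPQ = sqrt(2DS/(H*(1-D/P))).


1 - D/P = 1 - 0.2418 = 0.7582
H*(1-D/P) = 17.3083
2DS = 4263100.0092
EPQ = sqrt(246304.0306) = 496.2903

496.2903 units


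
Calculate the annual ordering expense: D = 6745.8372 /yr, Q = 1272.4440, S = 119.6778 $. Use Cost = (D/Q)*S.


Number of orders = D/Q = 5.3015
Cost = 5.3015 * 119.6778 = 634.4695

634.4695 $/yr


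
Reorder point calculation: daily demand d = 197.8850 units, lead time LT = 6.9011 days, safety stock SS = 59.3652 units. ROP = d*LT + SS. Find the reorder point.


d*LT = 197.8850 * 6.9011 = 1365.6242
ROP = 1365.6242 + 59.3652 = 1424.9894

1424.9894 units


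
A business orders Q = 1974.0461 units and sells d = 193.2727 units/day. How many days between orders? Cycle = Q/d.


Cycle = 1974.0461 / 193.2727 = 10.2138

10.2138 days


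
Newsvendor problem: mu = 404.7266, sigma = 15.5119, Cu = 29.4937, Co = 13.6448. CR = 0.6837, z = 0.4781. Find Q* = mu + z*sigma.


CR = Cu/(Cu+Co) = 29.4937/(29.4937+13.6448) = 0.6837
z = 0.4781
Q* = 404.7266 + 0.4781 * 15.5119 = 412.1428

412.1428 units


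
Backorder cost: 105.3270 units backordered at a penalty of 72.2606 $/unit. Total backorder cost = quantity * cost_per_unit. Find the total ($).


Total = 105.3270 * 72.2606 = 7610.9922

7610.9922 $


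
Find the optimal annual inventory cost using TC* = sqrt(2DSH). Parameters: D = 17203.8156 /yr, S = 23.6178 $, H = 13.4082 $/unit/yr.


2*D*S*H = 10895939.7858
TC* = sqrt(10895939.7858) = 3300.8998

3300.8998 $/yr


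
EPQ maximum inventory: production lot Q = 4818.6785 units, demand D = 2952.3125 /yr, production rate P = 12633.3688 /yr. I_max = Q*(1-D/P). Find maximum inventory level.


D/P = 0.2337
1 - D/P = 0.7663
I_max = 4818.6785 * 0.7663 = 3692.5937

3692.5937 units


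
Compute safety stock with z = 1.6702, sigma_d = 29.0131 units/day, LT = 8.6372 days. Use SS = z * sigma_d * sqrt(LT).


sqrt(LT) = sqrt(8.6372) = 2.9389
SS = 1.6702 * 29.0131 * 2.9389 = 142.4128

142.4128 units


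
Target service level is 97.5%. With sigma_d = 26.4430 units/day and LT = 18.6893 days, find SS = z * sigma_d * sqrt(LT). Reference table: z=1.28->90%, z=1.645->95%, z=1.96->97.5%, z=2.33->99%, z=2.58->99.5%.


From the table, SL = 97.5% corresponds to z = 1.96
sqrt(LT) = sqrt(18.6893) = 4.3231
SS = 1.96 * 26.4430 * 4.3231 = 224.0595

224.0595 units


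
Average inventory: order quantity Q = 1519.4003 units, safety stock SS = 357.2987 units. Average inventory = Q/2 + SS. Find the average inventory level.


Q/2 = 759.7002
Avg = 759.7002 + 357.2987 = 1116.9988

1116.9988 units


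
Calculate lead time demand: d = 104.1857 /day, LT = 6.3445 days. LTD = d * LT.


LTD = 104.1857 * 6.3445 = 661.0062

661.0062 units


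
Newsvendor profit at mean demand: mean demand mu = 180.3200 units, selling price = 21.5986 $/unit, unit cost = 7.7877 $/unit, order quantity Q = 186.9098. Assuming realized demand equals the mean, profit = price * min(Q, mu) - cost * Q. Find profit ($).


Sales at mu = min(186.9098, 180.3200) = 180.3200
Revenue = 21.5986 * 180.3200 = 3894.6596
Total cost = 7.7877 * 186.9098 = 1455.5974
Profit = 3894.6596 - 1455.5974 = 2439.0621

2439.0621 $


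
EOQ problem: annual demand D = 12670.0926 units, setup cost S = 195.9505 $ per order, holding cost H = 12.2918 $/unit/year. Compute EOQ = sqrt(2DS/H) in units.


2*D*S = 2 * 12670.0926 * 195.9505 = 4965421.9600
2*D*S/H = 403962.1504
EOQ = sqrt(403962.1504) = 635.5802

635.5802 units


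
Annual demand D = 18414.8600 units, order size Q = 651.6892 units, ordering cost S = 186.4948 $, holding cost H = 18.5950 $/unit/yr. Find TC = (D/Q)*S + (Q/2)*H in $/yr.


Ordering cost = D*S/Q = 5269.8060
Holding cost = Q*H/2 = 6059.0803
TC = 5269.8060 + 6059.0803 = 11328.8863

11328.8863 $/yr


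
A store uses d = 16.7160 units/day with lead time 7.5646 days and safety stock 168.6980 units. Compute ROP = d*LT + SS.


d*LT = 16.7160 * 7.5646 = 126.4499
ROP = 126.4499 + 168.6980 = 295.1479

295.1479 units


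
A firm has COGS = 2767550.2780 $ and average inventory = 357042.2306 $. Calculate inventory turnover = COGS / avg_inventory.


Turnover = 2767550.2780 / 357042.2306 = 7.7513

7.7513


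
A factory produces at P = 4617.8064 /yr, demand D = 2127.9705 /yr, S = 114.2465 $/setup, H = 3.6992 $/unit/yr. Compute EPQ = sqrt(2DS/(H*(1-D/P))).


1 - D/P = 1 - 0.4608 = 0.5392
H*(1-D/P) = 1.9945
2DS = 486226.3635
EPQ = sqrt(243778.6609) = 493.7395

493.7395 units


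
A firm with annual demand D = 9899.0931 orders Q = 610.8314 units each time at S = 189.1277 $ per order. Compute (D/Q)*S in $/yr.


Number of orders = D/Q = 16.2059
Cost = 16.2059 * 189.1277 = 3064.9909

3064.9909 $/yr


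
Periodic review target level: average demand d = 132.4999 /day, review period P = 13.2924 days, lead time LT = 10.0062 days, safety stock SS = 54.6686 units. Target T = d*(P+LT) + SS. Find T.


P + LT = 23.2986
d*(P+LT) = 132.4999 * 23.2986 = 3087.0622
T = 3087.0622 + 54.6686 = 3141.7308

3141.7308 units


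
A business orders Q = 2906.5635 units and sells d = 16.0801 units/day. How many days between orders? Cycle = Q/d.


Cycle = 2906.5635 / 16.0801 = 180.7553

180.7553 days


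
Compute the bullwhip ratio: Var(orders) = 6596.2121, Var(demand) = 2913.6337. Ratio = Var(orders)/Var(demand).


BW = 6596.2121 / 2913.6337 = 2.2639

2.2639


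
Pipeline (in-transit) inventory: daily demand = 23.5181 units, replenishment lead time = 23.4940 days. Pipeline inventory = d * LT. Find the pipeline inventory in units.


Pipeline = 23.5181 * 23.4940 = 552.5342

552.5342 units


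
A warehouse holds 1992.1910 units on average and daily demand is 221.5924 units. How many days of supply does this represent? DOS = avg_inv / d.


DOS = 1992.1910 / 221.5924 = 8.9903

8.9903 days


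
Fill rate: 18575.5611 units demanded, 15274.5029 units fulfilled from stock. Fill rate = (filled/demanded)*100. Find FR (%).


FR = 15274.5029 / 18575.5611 * 100 = 82.2290

82.2290%


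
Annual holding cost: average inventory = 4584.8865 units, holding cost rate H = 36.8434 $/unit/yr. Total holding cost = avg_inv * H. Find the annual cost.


Cost = 4584.8865 * 36.8434 = 168922.8073

168922.8073 $/yr


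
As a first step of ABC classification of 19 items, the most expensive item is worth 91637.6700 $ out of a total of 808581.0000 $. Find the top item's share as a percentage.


Top item = 91637.6700
Total = 808581.0000
Percentage = 91637.6700 / 808581.0000 * 100 = 11.3331

11.3331%


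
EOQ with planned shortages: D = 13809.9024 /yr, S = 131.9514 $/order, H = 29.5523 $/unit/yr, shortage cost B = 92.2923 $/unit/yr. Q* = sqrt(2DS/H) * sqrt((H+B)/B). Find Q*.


sqrt(2DS/H) = 351.1734
sqrt((H+B)/B) = 1.1490
Q* = 351.1734 * 1.1490 = 403.4986

403.4986 units


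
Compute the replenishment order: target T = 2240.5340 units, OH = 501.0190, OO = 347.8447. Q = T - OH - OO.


Inventory position = OH + OO = 501.0190 + 347.8447 = 848.8637
Q = 2240.5340 - 848.8637 = 1391.6703

1391.6703 units


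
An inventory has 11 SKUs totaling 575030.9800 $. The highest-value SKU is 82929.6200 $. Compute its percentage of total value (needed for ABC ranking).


Top item = 82929.6200
Total = 575030.9800
Percentage = 82929.6200 / 575030.9800 * 100 = 14.4218

14.4218%


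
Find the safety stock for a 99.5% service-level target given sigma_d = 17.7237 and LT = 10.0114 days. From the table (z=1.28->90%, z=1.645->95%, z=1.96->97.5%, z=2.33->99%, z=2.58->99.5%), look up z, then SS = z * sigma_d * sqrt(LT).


From the table, SL = 99.5% corresponds to z = 2.58
sqrt(LT) = sqrt(10.0114) = 3.1641
SS = 2.58 * 17.7237 * 3.1641 = 144.6843

144.6843 units


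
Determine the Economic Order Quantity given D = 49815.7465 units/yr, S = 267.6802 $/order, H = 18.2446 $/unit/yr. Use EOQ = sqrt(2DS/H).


2*D*S = 2 * 49815.7465 * 267.6802 = 26669377.9725
2*D*S/H = 1461768.3025
EOQ = sqrt(1461768.3025) = 1209.0361

1209.0361 units


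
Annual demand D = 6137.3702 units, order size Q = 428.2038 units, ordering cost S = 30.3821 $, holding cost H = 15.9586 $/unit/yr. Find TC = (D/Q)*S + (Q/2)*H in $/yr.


Ordering cost = D*S/Q = 435.4613
Holding cost = Q*H/2 = 3416.7666
TC = 435.4613 + 3416.7666 = 3852.2279

3852.2279 $/yr


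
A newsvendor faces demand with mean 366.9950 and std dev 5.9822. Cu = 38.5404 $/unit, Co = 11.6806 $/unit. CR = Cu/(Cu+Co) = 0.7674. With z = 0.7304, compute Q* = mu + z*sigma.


CR = Cu/(Cu+Co) = 38.5404/(38.5404+11.6806) = 0.7674
z = 0.7304
Q* = 366.9950 + 0.7304 * 5.9822 = 371.3644

371.3644 units


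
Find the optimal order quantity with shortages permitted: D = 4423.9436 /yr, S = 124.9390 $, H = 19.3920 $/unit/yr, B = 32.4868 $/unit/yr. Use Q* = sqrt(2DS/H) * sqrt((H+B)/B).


sqrt(2DS/H) = 238.7578
sqrt((H+B)/B) = 1.2637
Q* = 238.7578 * 1.2637 = 301.7165

301.7165 units


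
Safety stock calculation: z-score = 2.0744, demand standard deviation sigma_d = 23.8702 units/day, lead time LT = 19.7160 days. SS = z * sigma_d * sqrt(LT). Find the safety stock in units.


sqrt(LT) = sqrt(19.7160) = 4.4403
SS = 2.0744 * 23.8702 * 4.4403 = 219.8659

219.8659 units


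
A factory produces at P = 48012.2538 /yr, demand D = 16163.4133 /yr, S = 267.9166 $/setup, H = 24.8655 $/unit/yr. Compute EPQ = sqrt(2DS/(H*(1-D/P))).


1 - D/P = 1 - 0.3367 = 0.6633
H*(1-D/P) = 16.4945
2DS = 8660893.4715
EPQ = sqrt(525078.1756) = 724.6228

724.6228 units


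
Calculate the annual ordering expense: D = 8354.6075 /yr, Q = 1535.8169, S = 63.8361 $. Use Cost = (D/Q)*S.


Number of orders = D/Q = 5.4398
Cost = 5.4398 * 63.8361 = 347.2586

347.2586 $/yr


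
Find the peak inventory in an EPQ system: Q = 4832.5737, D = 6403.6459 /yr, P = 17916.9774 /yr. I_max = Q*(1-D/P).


D/P = 0.3574
1 - D/P = 0.6426
I_max = 4832.5737 * 0.6426 = 3105.3800

3105.3800 units


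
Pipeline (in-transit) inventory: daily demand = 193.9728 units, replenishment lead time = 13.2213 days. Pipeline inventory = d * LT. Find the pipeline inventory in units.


Pipeline = 193.9728 * 13.2213 = 2564.5726

2564.5726 units


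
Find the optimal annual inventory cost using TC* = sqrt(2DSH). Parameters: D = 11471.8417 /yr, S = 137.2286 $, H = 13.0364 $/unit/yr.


2*D*S*H = 41045490.6494
TC* = sqrt(41045490.6494) = 6406.6755

6406.6755 $/yr


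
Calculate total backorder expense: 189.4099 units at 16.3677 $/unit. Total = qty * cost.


Total = 189.4099 * 16.3677 = 3100.2044

3100.2044 $


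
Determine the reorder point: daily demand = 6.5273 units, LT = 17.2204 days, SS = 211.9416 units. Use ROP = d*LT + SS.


d*LT = 6.5273 * 17.2204 = 112.4027
ROP = 112.4027 + 211.9416 = 324.3443

324.3443 units


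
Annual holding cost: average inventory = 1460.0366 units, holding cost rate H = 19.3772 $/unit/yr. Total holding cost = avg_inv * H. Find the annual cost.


Cost = 1460.0366 * 19.3772 = 28291.4212

28291.4212 $/yr


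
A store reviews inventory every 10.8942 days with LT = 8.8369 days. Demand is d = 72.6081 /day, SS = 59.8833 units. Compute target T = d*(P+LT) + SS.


P + LT = 19.7311
d*(P+LT) = 72.6081 * 19.7311 = 1432.6377
T = 1432.6377 + 59.8833 = 1492.5210

1492.5210 units


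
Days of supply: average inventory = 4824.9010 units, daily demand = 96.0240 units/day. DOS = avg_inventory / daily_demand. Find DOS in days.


DOS = 4824.9010 / 96.0240 = 50.2468

50.2468 days


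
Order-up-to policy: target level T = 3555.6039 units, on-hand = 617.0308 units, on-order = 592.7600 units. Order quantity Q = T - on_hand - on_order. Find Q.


Inventory position = OH + OO = 617.0308 + 592.7600 = 1209.7908
Q = 3555.6039 - 1209.7908 = 2345.8131

2345.8131 units


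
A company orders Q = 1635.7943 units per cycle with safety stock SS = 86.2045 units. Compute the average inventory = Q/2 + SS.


Q/2 = 817.8972
Avg = 817.8972 + 86.2045 = 904.1017

904.1017 units


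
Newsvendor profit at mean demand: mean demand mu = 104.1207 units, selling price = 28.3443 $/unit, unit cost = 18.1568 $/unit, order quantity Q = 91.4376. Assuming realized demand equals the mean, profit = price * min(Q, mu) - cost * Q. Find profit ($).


Sales at mu = min(91.4376, 104.1207) = 91.4376
Revenue = 28.3443 * 91.4376 = 2591.7348
Total cost = 18.1568 * 91.4376 = 1660.2142
Profit = 2591.7348 - 1660.2142 = 931.5206

931.5206 $


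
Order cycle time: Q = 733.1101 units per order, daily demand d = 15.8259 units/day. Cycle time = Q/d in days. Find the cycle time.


Cycle = 733.1101 / 15.8259 = 46.3234

46.3234 days


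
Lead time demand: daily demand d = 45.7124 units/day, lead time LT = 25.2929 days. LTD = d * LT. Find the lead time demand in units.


LTD = 45.7124 * 25.2929 = 1156.1992

1156.1992 units


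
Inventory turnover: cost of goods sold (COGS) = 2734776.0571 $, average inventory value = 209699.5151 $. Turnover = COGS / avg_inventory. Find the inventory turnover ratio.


Turnover = 2734776.0571 / 209699.5151 = 13.0414

13.0414


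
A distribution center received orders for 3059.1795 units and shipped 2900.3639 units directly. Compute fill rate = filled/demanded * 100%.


FR = 2900.3639 / 3059.1795 * 100 = 94.8086

94.8086%


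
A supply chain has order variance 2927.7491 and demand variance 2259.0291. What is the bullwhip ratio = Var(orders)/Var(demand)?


BW = 2927.7491 / 2259.0291 = 1.2960

1.2960


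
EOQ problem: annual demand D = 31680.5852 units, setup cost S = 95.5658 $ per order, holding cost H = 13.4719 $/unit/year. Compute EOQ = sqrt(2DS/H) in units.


2*D*S = 2 * 31680.5852 * 95.5658 = 6055160.9382
2*D*S/H = 449465.9950
EOQ = sqrt(449465.9950) = 670.4223

670.4223 units


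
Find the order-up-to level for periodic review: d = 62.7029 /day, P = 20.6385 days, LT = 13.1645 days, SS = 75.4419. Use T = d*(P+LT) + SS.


P + LT = 33.8030
d*(P+LT) = 62.7029 * 33.8030 = 2119.5461
T = 2119.5461 + 75.4419 = 2194.9880

2194.9880 units


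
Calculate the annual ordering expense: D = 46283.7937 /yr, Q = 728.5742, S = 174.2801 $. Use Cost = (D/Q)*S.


Number of orders = D/Q = 63.5265
Cost = 63.5265 * 174.2801 = 11071.4107

11071.4107 $/yr


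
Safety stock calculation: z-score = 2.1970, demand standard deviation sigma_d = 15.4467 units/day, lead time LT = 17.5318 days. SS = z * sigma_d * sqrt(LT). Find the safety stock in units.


sqrt(LT) = sqrt(17.5318) = 4.1871
SS = 2.1970 * 15.4467 * 4.1871 = 142.0951

142.0951 units


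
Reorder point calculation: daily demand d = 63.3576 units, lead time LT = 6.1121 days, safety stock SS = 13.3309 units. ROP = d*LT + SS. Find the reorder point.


d*LT = 63.3576 * 6.1121 = 387.2480
ROP = 387.2480 + 13.3309 = 400.5789

400.5789 units


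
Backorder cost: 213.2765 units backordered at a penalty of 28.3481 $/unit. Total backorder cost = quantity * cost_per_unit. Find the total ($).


Total = 213.2765 * 28.3481 = 6045.9835

6045.9835 $


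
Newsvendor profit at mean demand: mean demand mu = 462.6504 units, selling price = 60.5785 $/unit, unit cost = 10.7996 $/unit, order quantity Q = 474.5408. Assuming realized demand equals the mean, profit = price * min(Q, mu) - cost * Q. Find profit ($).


Sales at mu = min(474.5408, 462.6504) = 462.6504
Revenue = 60.5785 * 462.6504 = 28026.6673
Total cost = 10.7996 * 474.5408 = 5124.8508
Profit = 28026.6673 - 5124.8508 = 22901.8164

22901.8164 $


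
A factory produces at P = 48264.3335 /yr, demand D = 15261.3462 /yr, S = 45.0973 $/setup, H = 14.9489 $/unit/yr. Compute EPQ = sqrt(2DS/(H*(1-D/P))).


1 - D/P = 1 - 0.3162 = 0.6838
H*(1-D/P) = 10.2220
2DS = 1376491.0160
EPQ = sqrt(134659.5645) = 366.9599

366.9599 units


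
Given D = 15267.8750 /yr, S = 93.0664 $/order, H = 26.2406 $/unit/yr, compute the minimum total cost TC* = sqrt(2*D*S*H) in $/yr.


2*D*S*H = 74571910.0879
TC* = sqrt(74571910.0879) = 8635.5029

8635.5029 $/yr


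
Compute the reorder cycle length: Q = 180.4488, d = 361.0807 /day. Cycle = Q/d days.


Cycle = 180.4488 / 361.0807 = 0.4997

0.4997 days


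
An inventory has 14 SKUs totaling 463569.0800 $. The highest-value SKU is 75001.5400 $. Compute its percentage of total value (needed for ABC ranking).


Top item = 75001.5400
Total = 463569.0800
Percentage = 75001.5400 / 463569.0800 * 100 = 16.1792

16.1792%


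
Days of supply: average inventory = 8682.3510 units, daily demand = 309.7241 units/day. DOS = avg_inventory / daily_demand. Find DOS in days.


DOS = 8682.3510 / 309.7241 = 28.0325

28.0325 days


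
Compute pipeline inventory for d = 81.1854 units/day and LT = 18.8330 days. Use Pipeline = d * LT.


Pipeline = 81.1854 * 18.8330 = 1528.9646

1528.9646 units


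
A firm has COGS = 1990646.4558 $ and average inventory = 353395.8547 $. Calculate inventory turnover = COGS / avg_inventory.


Turnover = 1990646.4558 / 353395.8547 = 5.6329

5.6329


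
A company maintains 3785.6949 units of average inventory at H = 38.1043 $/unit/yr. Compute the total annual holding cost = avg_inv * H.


Cost = 3785.6949 * 38.1043 = 144251.2542

144251.2542 $/yr


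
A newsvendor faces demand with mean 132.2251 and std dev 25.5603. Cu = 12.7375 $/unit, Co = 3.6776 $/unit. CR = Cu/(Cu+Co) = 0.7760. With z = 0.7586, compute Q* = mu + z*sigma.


CR = Cu/(Cu+Co) = 12.7375/(12.7375+3.6776) = 0.7760
z = 0.7586
Q* = 132.2251 + 0.7586 * 25.5603 = 151.6151

151.6151 units


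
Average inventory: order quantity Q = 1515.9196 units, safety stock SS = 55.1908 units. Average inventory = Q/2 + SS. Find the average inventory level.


Q/2 = 757.9598
Avg = 757.9598 + 55.1908 = 813.1506

813.1506 units


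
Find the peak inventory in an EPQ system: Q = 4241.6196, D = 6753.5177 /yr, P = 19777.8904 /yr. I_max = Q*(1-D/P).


D/P = 0.3415
1 - D/P = 0.6585
I_max = 4241.6196 * 0.6585 = 2793.2420

2793.2420 units


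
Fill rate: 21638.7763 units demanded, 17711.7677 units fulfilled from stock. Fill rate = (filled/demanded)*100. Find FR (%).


FR = 17711.7677 / 21638.7763 * 100 = 81.8520

81.8520%


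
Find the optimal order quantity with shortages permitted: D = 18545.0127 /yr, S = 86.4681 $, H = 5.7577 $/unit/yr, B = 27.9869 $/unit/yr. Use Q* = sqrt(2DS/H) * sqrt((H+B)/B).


sqrt(2DS/H) = 746.3319
sqrt((H+B)/B) = 1.0981
Q* = 746.3319 * 1.0981 = 819.5147

819.5147 units


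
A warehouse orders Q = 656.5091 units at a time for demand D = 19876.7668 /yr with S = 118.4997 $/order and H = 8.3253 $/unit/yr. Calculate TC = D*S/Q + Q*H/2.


Ordering cost = D*S/Q = 3587.7506
Holding cost = Q*H/2 = 2732.8176
TC = 3587.7506 + 2732.8176 = 6320.5682

6320.5682 $/yr


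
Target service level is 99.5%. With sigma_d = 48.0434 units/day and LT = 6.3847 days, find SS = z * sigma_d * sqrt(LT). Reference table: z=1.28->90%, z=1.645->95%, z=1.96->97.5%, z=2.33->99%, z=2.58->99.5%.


From the table, SL = 99.5% corresponds to z = 2.58
sqrt(LT) = sqrt(6.3847) = 2.5268
SS = 2.58 * 48.0434 * 2.5268 = 313.2014

313.2014 units


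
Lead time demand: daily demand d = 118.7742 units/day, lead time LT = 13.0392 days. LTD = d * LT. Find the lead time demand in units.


LTD = 118.7742 * 13.0392 = 1548.7205

1548.7205 units


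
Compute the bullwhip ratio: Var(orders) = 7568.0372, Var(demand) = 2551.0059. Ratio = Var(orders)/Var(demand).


BW = 7568.0372 / 2551.0059 = 2.9667

2.9667


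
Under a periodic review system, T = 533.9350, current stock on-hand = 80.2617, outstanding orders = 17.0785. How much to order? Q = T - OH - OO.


Inventory position = OH + OO = 80.2617 + 17.0785 = 97.3402
Q = 533.9350 - 97.3402 = 436.5948

436.5948 units


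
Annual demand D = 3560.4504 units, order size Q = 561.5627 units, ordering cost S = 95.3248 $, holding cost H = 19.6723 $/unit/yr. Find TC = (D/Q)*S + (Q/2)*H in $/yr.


Ordering cost = D*S/Q = 604.3835
Holding cost = Q*H/2 = 5523.6150
TC = 604.3835 + 5523.6150 = 6127.9984

6127.9984 $/yr


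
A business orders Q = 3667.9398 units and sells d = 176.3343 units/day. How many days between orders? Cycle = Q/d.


Cycle = 3667.9398 / 176.3343 = 20.8011

20.8011 days


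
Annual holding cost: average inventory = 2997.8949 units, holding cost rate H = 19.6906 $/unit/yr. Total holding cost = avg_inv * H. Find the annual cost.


Cost = 2997.8949 * 19.6906 = 59030.3493

59030.3493 $/yr


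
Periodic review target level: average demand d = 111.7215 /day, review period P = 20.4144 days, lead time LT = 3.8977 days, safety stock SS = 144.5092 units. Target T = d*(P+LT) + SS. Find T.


P + LT = 24.3121
d*(P+LT) = 111.7215 * 24.3121 = 2716.1843
T = 2716.1843 + 144.5092 = 2860.6935

2860.6935 units


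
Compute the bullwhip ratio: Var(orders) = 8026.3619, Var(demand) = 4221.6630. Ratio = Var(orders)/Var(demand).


BW = 8026.3619 / 4221.6630 = 1.9012

1.9012


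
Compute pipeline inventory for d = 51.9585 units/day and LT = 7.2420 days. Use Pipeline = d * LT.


Pipeline = 51.9585 * 7.2420 = 376.2835

376.2835 units


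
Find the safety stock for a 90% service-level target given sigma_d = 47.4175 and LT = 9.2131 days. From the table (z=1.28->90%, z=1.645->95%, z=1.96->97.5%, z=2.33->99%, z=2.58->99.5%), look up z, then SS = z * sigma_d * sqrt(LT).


From the table, SL = 90% corresponds to z = 1.28
sqrt(LT) = sqrt(9.2131) = 3.0353
SS = 1.28 * 47.4175 * 3.0353 = 184.2263

184.2263 units


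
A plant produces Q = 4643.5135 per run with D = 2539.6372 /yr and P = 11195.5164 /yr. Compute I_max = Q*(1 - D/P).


D/P = 0.2268
1 - D/P = 0.7732
I_max = 4643.5135 * 0.7732 = 3590.1597

3590.1597 units


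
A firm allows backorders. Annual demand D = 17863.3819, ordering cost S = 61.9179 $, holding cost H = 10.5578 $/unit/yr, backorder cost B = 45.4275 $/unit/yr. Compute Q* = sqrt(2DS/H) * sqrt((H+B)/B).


sqrt(2DS/H) = 457.7393
sqrt((H+B)/B) = 1.1101
Q* = 457.7393 * 1.1101 = 508.1546

508.1546 units


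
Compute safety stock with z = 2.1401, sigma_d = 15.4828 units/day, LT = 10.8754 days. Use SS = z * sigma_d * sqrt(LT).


sqrt(LT) = sqrt(10.8754) = 3.2978
SS = 2.1401 * 15.4828 * 3.2978 = 109.2713

109.2713 units


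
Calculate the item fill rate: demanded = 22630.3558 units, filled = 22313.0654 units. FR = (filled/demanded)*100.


FR = 22313.0654 / 22630.3558 * 100 = 98.5979

98.5979%


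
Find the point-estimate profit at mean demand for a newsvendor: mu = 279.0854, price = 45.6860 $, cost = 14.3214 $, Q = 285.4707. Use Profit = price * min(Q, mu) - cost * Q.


Sales at mu = min(285.4707, 279.0854) = 279.0854
Revenue = 45.6860 * 279.0854 = 12750.2956
Total cost = 14.3214 * 285.4707 = 4088.3401
Profit = 12750.2956 - 4088.3401 = 8661.9555

8661.9555 $


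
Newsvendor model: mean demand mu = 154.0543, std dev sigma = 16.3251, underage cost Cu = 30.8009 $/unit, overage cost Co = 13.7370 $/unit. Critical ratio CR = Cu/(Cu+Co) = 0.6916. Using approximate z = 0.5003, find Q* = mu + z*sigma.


CR = Cu/(Cu+Co) = 30.8009/(30.8009+13.7370) = 0.6916
z = 0.5003
Q* = 154.0543 + 0.5003 * 16.3251 = 162.2217

162.2217 units


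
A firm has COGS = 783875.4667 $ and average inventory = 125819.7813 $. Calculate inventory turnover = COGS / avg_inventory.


Turnover = 783875.4667 / 125819.7813 = 6.2301

6.2301


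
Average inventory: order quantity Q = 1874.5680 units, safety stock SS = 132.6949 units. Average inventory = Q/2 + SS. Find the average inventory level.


Q/2 = 937.2840
Avg = 937.2840 + 132.6949 = 1069.9789

1069.9789 units


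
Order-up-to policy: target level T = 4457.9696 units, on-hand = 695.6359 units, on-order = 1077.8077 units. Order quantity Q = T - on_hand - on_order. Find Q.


Inventory position = OH + OO = 695.6359 + 1077.8077 = 1773.4436
Q = 4457.9696 - 1773.4436 = 2684.5260

2684.5260 units


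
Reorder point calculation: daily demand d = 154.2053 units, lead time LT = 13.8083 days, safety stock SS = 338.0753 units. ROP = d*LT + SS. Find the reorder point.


d*LT = 154.2053 * 13.8083 = 2129.3130
ROP = 2129.3130 + 338.0753 = 2467.3883

2467.3883 units


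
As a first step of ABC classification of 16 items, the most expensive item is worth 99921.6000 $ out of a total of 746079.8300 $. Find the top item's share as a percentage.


Top item = 99921.6000
Total = 746079.8300
Percentage = 99921.6000 / 746079.8300 * 100 = 13.3929

13.3929%


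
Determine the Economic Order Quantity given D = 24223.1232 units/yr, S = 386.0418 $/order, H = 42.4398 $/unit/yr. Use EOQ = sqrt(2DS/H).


2*D*S = 2 * 24223.1232 * 386.0418 = 18702276.1635
2*D*S/H = 440677.7639
EOQ = sqrt(440677.7639) = 663.8356

663.8356 units


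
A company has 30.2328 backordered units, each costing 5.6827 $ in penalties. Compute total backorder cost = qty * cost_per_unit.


Total = 30.2328 * 5.6827 = 171.8039

171.8039 $


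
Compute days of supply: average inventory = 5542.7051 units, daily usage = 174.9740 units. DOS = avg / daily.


DOS = 5542.7051 / 174.9740 = 31.6773

31.6773 days


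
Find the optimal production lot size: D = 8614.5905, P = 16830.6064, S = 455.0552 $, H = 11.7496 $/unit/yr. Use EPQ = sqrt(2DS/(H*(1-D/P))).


1 - D/P = 1 - 0.5118 = 0.4882
H*(1-D/P) = 5.7357
2DS = 7840228.4058
EPQ = sqrt(1366923.2351) = 1169.1549

1169.1549 units


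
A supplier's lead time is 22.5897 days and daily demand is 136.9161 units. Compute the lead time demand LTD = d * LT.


LTD = 136.9161 * 22.5897 = 3092.8936

3092.8936 units


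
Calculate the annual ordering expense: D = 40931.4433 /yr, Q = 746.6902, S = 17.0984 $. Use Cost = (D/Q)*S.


Number of orders = D/Q = 54.8172
Cost = 54.8172 * 17.0984 = 937.2859

937.2859 $/yr


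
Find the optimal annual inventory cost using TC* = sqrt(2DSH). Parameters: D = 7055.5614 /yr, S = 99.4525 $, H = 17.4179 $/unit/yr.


2*D*S*H = 24444044.6779
TC* = sqrt(24444044.6779) = 4944.0919

4944.0919 $/yr


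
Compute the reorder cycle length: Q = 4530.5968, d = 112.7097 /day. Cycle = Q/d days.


Cycle = 4530.5968 / 112.7097 = 40.1970

40.1970 days


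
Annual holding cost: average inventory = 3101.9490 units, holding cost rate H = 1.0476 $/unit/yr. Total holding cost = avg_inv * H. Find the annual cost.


Cost = 3101.9490 * 1.0476 = 3249.6018

3249.6018 $/yr


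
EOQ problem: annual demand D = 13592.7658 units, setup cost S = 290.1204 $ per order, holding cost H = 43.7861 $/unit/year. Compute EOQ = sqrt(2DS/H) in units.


2*D*S = 2 * 13592.7658 * 290.1204 = 7887077.3020
2*D*S/H = 180127.4218
EOQ = sqrt(180127.4218) = 424.4142

424.4142 units


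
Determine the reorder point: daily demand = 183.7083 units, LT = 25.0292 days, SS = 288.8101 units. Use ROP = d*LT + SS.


d*LT = 183.7083 * 25.0292 = 4598.0718
ROP = 4598.0718 + 288.8101 = 4886.8819

4886.8819 units


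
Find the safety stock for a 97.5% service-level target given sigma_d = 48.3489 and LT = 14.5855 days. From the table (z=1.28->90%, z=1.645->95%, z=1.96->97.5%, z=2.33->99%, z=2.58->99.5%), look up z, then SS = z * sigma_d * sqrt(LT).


From the table, SL = 97.5% corresponds to z = 1.96
sqrt(LT) = sqrt(14.5855) = 3.8191
SS = 1.96 * 48.3489 * 3.8191 = 361.9123

361.9123 units


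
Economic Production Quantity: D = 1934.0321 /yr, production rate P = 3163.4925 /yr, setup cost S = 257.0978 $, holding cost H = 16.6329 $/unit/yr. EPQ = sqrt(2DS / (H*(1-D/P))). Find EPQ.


1 - D/P = 1 - 0.6114 = 0.3886
H*(1-D/P) = 6.4642
2DS = 994470.7961
EPQ = sqrt(153842.4975) = 392.2276

392.2276 units


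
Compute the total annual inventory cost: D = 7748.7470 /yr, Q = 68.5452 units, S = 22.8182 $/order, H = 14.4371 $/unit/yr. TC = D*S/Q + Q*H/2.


Ordering cost = D*S/Q = 2579.5017
Holding cost = Q*H/2 = 494.7970
TC = 2579.5017 + 494.7970 = 3074.2986

3074.2986 $/yr


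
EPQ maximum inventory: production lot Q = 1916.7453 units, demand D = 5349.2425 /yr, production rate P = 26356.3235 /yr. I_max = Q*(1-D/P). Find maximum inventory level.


D/P = 0.2030
1 - D/P = 0.7970
I_max = 1916.7453 * 0.7970 = 1527.7254

1527.7254 units


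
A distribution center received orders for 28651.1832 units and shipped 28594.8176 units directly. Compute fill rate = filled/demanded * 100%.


FR = 28594.8176 / 28651.1832 * 100 = 99.8033

99.8033%


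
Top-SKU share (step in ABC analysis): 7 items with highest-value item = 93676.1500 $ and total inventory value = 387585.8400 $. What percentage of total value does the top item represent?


Top item = 93676.1500
Total = 387585.8400
Percentage = 93676.1500 / 387585.8400 * 100 = 24.1691

24.1691%


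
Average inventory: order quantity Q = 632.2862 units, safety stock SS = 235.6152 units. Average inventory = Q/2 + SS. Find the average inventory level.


Q/2 = 316.1431
Avg = 316.1431 + 235.6152 = 551.7583

551.7583 units


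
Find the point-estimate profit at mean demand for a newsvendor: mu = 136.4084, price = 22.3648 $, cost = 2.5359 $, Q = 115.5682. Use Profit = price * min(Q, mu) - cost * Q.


Sales at mu = min(115.5682, 136.4084) = 115.5682
Revenue = 22.3648 * 115.5682 = 2584.6597
Total cost = 2.5359 * 115.5682 = 293.0694
Profit = 2584.6597 - 293.0694 = 2291.5903

2291.5903 $


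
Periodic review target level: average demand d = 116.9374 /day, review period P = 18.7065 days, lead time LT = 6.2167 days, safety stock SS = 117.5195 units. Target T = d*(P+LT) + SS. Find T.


P + LT = 24.9232
d*(P+LT) = 116.9374 * 24.9232 = 2914.4542
T = 2914.4542 + 117.5195 = 3031.9737

3031.9737 units


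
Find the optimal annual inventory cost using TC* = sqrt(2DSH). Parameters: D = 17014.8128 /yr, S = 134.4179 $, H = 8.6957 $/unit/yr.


2*D*S*H = 39775791.0347
TC* = sqrt(39775791.0347) = 6306.8051

6306.8051 $/yr


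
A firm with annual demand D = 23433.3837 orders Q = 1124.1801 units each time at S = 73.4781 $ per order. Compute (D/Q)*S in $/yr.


Number of orders = D/Q = 20.8449
Cost = 20.8449 * 73.4781 = 1531.6412

1531.6412 $/yr


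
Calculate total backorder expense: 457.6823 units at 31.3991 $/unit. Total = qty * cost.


Total = 457.6823 * 31.3991 = 14370.8123

14370.8123 $


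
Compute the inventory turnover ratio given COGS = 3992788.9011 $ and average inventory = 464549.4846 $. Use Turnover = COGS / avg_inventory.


Turnover = 3992788.9011 / 464549.4846 = 8.5950

8.5950


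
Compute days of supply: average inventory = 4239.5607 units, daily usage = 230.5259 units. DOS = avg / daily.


DOS = 4239.5607 / 230.5259 = 18.3908

18.3908 days
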